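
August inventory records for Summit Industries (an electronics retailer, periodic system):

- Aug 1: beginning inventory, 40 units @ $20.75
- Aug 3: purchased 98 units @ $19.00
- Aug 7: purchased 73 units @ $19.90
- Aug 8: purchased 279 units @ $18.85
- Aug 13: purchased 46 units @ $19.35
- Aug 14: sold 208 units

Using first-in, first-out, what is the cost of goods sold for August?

Aug 14, 208 sold [FIFO — oldest first]: 40 @ $20.75 + 98 @ $19.00 + 70 @ $19.90 = $4,085.00
Ending inventory: 3 @ $19.90 + 279 @ $18.85 + 46 @ $19.35 = $6,208.95

COGS = $4,085.00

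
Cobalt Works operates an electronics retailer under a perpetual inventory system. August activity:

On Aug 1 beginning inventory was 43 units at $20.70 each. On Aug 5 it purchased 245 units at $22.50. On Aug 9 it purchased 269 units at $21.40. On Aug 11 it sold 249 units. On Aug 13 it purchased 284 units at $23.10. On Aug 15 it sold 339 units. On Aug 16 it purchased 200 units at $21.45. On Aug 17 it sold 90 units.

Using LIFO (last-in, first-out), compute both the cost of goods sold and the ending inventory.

Aug 11, 249 sold [LIFO — newest first]: 249 @ $21.40 = $5,328.60
Aug 15, 339 sold [LIFO — newest first]: 284 @ $23.10 + 20 @ $21.40 + 35 @ $22.50 = $7,775.90
Aug 17, 90 sold [LIFO — newest first]: 90 @ $21.45 = $1,930.50
Total COGS = $5,328.60 + $7,775.90 + $1,930.50 = $15,035.00
Ending inventory: 43 @ $20.70 + 210 @ $22.50 + 110 @ $21.45 = $7,974.60

COGS = $15,035.00; ending inventory = $7,974.60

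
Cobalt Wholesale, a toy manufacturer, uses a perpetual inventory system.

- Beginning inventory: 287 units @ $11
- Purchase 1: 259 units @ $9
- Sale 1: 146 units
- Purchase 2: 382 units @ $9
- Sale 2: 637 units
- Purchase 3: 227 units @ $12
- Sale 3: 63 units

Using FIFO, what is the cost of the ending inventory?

Sale 1 (146) [FIFO — oldest first]: 146 @ $11 = $1,606
Sale 2 (637) [FIFO — oldest first]: 141 @ $11 + 259 @ $9 + 237 @ $9 = $6,015
Sale 3 (63) [FIFO — oldest first]: 63 @ $9 = $567
Total COGS = $1,606 + $6,015 + $567 = $8,188
Ending inventory: 82 @ $9 + 227 @ $12 = $3,462
Check: goods available $11,650 = COGS $8,188 + ending $3,462

Ending inventory = $3,462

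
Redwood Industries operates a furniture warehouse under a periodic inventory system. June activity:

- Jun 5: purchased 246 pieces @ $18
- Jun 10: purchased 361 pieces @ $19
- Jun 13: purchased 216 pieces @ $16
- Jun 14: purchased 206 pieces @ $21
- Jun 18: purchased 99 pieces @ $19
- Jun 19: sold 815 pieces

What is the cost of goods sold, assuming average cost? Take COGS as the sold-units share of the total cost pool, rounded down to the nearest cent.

COGS = $15,136.74

Jun 19, sell 815: 815/1128 × $20,950.00 → $15,136.74
Ending inventory (cost pool remaining) = $5,813.26
Check: goods available $20,950.00 = COGS $15,136.74 + ending $5,813.26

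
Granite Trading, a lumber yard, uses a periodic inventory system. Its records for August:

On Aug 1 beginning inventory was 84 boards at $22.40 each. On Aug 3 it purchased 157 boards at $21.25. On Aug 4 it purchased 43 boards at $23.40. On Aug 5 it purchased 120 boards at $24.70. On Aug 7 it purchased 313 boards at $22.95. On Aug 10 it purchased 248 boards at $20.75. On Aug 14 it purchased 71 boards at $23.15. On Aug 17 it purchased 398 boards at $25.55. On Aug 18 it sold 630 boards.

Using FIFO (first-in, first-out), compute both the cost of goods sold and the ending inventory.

Aug 18, 630 sold [FIFO — oldest first]: 84 @ $22.40 + 157 @ $21.25 + 43 @ $23.40 + 120 @ $24.70 + 226 @ $22.95 = $14,374.75
Ending inventory: 87 @ $22.95 + 248 @ $20.75 + 71 @ $23.15 + 398 @ $25.55 = $18,955.20

COGS = $14,374.75; ending inventory = $18,955.20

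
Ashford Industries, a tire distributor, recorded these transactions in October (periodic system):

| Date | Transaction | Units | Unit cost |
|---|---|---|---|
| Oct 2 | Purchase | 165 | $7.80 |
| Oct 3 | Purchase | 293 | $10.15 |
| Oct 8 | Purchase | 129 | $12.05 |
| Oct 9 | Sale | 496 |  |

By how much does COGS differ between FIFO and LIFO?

$386.75

FIFO COGS: 165 @ $7.80 + 293 @ $10.15 + 38 @ $12.05 = $4,718.85
LIFO COGS: 129 @ $12.05 + 293 @ $10.15 + 74 @ $7.80 = $5,105.60
Difference = |$4,718.85 − $5,105.60| = $386.75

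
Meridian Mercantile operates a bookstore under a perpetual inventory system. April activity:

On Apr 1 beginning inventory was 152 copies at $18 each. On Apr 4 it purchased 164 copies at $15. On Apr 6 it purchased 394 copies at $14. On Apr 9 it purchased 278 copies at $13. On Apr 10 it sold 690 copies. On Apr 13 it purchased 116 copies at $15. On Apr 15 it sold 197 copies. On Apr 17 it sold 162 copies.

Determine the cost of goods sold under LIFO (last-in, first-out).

COGS = $15,076

Apr 10, 690 sold [LIFO — newest first]: 278 @ $13 + 394 @ $14 + 18 @ $15 = $9,400
Apr 15, 197 sold [LIFO — newest first]: 116 @ $15 + 81 @ $15 = $2,955
Apr 17, 162 sold [LIFO — newest first]: 65 @ $15 + 97 @ $18 = $2,721
Total COGS = $9,400 + $2,955 + $2,721 = $15,076
Ending inventory: 55 @ $18 = $990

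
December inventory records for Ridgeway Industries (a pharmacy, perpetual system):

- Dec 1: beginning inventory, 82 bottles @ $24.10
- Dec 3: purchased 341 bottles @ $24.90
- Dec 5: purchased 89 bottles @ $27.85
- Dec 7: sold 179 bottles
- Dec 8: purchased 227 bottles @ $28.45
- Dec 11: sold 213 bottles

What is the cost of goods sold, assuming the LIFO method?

COGS = $10,779.50

Dec 7, 179 sold [LIFO — newest first]: 89 @ $27.85 + 90 @ $24.90 = $4,719.65
Dec 11, 213 sold [LIFO — newest first]: 213 @ $28.45 = $6,059.85
Total COGS = $4,719.65 + $6,059.85 = $10,779.50
Ending inventory: 82 @ $24.10 + 251 @ $24.90 + 14 @ $28.45 = $8,624.40
Check: goods available $19,403.90 = COGS $10,779.50 + ending $8,624.40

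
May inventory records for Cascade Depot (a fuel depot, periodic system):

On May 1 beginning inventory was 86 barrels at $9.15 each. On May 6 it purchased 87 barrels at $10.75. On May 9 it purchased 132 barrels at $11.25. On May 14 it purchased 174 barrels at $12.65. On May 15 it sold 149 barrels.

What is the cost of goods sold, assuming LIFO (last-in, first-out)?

May 15, 149 sold [LIFO — newest first]: 149 @ $12.65 = $1,884.85
Ending inventory: 86 @ $9.15 + 87 @ $10.75 + 132 @ $11.25 + 25 @ $12.65 = $3,523.40

COGS = $1,884.85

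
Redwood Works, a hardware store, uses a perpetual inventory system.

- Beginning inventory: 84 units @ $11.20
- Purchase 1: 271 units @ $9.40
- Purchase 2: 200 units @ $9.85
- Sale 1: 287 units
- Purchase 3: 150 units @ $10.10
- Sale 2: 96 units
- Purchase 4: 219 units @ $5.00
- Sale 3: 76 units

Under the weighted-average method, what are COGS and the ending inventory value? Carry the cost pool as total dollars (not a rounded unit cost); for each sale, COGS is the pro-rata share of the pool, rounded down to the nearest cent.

COGS = $4,378.78; ending inventory = $3,689.42

After Beginning: 84 on hand, pool $940.80 (≈ $11.2000 each)
After Purchase 1: 355 on hand, pool $3,488.20 (≈ $9.8259 each)
After Purchase 2: 555 on hand, pool $5,458.20 (≈ $9.8346 each)
Sale 1, sell 287: 287/555 × $5,458.20 → $2,822.52
After Purchase 3: 418 on hand, pool $4,150.68 (≈ $9.9299 each)
Sale 2, sell 96: 96/418 × $4,150.68 → $953.26
After Purchase 4: 541 on hand, pool $4,292.42 (≈ $7.9342 each)
Sale 3, sell 76: 76/541 × $4,292.42 → $603.00
Total COGS = $2,822.52 + $953.26 + $603.00 = $4,378.78
Ending inventory (cost pool remaining) = $3,689.42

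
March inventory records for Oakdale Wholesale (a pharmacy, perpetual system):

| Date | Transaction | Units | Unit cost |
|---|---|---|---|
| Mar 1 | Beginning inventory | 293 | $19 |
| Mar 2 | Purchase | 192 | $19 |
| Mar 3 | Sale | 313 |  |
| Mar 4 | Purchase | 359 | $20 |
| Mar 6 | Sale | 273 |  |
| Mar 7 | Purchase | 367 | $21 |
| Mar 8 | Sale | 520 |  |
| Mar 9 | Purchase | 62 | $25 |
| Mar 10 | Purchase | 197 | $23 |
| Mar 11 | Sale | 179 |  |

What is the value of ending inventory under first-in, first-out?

Mar 3, 313 sold [FIFO — oldest first]: 293 @ $19 + 20 @ $19 = $5,947
Mar 6, 273 sold [FIFO — oldest first]: 172 @ $19 + 101 @ $20 = $5,288
Mar 8, 520 sold [FIFO — oldest first]: 258 @ $20 + 262 @ $21 = $10,662
Mar 11, 179 sold [FIFO — oldest first]: 105 @ $21 + 62 @ $25 + 12 @ $23 = $4,031
Total COGS = $5,947 + $5,288 + $10,662 + $4,031 = $25,928
Ending inventory: 185 @ $23 = $4,255

Ending inventory = $4,255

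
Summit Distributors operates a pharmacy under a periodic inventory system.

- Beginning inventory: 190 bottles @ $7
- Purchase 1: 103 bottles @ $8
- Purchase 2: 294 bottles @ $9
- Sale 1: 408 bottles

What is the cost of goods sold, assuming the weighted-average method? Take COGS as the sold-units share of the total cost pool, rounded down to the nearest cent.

Sale 1, sell 408: 408/587 × $4,800.00 → $3,336.28
Ending inventory (cost pool remaining) = $1,463.72

COGS = $3,336.28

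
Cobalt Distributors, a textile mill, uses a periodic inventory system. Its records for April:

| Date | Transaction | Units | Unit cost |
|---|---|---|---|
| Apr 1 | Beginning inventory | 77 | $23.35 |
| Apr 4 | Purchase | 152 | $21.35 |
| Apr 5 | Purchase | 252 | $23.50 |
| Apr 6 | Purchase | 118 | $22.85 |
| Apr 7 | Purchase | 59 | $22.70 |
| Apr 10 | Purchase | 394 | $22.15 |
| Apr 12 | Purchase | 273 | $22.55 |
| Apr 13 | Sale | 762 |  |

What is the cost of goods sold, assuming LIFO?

Apr 13, 762 sold [LIFO — newest first]: 273 @ $22.55 + 394 @ $22.15 + 59 @ $22.70 + 36 @ $22.85 = $17,045.15
Ending inventory: 77 @ $23.35 + 152 @ $21.35 + 252 @ $23.50 + 82 @ $22.85 = $12,838.85

COGS = $17,045.15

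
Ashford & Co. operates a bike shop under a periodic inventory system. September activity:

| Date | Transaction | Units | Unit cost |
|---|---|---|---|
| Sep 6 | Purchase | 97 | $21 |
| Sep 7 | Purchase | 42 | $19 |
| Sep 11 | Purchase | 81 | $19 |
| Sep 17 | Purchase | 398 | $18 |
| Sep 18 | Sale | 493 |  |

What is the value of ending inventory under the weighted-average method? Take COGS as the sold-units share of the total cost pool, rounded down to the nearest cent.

Sep 18, sell 493: 493/618 × $11,538.00 → $9,204.26
Ending inventory (cost pool remaining) = $2,333.74

Ending inventory = $2,333.74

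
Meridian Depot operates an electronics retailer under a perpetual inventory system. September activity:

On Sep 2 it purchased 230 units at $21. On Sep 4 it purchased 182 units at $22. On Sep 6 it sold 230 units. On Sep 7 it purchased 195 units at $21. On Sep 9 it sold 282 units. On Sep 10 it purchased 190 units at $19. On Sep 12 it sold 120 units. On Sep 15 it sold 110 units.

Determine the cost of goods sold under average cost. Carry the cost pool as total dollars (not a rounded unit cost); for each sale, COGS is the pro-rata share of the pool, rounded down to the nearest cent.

COGS = $15,453.42

After Sep 2: 230 on hand, pool $4,830.00 (≈ $21.0000 each)
After Sep 4: 412 on hand, pool $8,834.00 (≈ $21.4417 each)
Sep 6, sell 230: 230/412 × $8,834.00 → $4,931.60
After Sep 7: 377 on hand, pool $7,997.40 (≈ $21.2133 each)
Sep 9, sell 282: 282/377 × $7,997.40 → $5,982.14
After Sep 10: 285 on hand, pool $5,625.26 (≈ $19.7378 each)
Sep 12, sell 120: 120/285 × $5,625.26 → $2,368.53
Sep 15, sell 110: 110/165 × $3,256.73 → $2,171.15
Total COGS = $4,931.60 + $5,982.14 + $2,368.53 + $2,171.15 = $15,453.42
Ending inventory (cost pool remaining) = $1,085.58
Check: goods available $16,539.00 = COGS $15,453.42 + ending $1,085.58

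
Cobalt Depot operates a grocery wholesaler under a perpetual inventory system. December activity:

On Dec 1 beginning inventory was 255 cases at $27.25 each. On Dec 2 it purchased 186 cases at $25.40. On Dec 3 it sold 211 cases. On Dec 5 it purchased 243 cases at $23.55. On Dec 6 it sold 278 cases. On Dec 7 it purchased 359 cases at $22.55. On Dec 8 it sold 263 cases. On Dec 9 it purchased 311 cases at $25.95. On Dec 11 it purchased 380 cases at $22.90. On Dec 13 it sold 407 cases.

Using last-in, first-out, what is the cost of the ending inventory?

Dec 3, 211 sold [LIFO — newest first]: 186 @ $25.40 + 25 @ $27.25 = $5,405.65
Dec 6, 278 sold [LIFO — newest first]: 243 @ $23.55 + 35 @ $27.25 = $6,676.40
Dec 8, 263 sold [LIFO — newest first]: 263 @ $22.55 = $5,930.65
Dec 13, 407 sold [LIFO — newest first]: 380 @ $22.90 + 27 @ $25.95 = $9,402.65
Total COGS = $5,405.65 + $6,676.40 + $5,930.65 + $9,402.65 = $27,415.35
Ending inventory: 195 @ $27.25 + 96 @ $22.55 + 284 @ $25.95 = $14,848.35

Ending inventory = $14,848.35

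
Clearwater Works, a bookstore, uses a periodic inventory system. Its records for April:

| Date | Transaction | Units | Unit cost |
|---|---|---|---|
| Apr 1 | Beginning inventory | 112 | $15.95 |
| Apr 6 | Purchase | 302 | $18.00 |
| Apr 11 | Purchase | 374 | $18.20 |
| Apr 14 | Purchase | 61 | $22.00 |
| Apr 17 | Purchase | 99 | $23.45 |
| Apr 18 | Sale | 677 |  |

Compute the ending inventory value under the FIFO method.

Ending inventory = $5,683.75

Apr 18, 677 sold [FIFO — oldest first]: 112 @ $15.95 + 302 @ $18.00 + 263 @ $18.20 = $12,009.00
Ending inventory: 111 @ $18.20 + 61 @ $22.00 + 99 @ $23.45 = $5,683.75
Check: goods available $17,692.75 = COGS $12,009.00 + ending $5,683.75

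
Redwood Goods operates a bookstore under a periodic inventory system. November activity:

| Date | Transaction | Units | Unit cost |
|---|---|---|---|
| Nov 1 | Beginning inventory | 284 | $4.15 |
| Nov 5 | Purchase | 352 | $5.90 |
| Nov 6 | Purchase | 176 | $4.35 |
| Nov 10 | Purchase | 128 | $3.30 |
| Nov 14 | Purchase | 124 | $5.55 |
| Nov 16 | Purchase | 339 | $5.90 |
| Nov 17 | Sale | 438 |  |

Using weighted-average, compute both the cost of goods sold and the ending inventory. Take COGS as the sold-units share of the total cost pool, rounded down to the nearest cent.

COGS = $2,226.43; ending inventory = $4,905.27

Nov 17, sell 438: 438/1403 × $7,131.70 → $2,226.43
Ending inventory (cost pool remaining) = $4,905.27
Check: goods available $7,131.70 = COGS $2,226.43 + ending $4,905.27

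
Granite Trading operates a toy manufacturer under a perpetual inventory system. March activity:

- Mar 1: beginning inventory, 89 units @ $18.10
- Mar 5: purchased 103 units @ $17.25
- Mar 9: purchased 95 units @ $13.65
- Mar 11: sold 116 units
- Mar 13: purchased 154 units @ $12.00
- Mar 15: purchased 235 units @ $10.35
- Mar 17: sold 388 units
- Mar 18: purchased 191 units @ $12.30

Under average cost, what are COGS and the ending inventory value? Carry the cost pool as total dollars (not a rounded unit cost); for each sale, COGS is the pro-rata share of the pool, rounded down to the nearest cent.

COGS = $6,792.74; ending inventory = $4,521.21

After Mar 1: 89 on hand, pool $1,610.90 (≈ $18.1000 each)
After Mar 5: 192 on hand, pool $3,387.65 (≈ $17.6440 each)
After Mar 9: 287 on hand, pool $4,684.40 (≈ $16.3220 each)
Mar 11, sell 116: 116/287 × $4,684.40 → $1,893.34
After Mar 13: 325 on hand, pool $4,639.06 (≈ $14.2740 each)
After Mar 15: 560 on hand, pool $7,071.31 (≈ $12.6273 each)
Mar 17, sell 388: 388/560 × $7,071.31 → $4,899.40
After Mar 18: 363 on hand, pool $4,521.21 (≈ $12.4551 each)
Total COGS = $1,893.34 + $4,899.40 = $6,792.74
Ending inventory (cost pool remaining) = $4,521.21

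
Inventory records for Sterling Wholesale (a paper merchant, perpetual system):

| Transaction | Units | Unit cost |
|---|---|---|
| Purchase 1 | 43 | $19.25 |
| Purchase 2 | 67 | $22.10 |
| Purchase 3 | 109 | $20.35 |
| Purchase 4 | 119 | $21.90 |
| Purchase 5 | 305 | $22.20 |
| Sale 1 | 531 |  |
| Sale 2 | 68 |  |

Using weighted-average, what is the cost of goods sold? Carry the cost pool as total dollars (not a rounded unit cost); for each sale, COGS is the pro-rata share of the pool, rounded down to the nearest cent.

COGS = $12,952.27

After Purchase 1: 43 on hand, pool $827.75 (≈ $19.2500 each)
After Purchase 2: 110 on hand, pool $2,308.45 (≈ $20.9859 each)
After Purchase 3: 219 on hand, pool $4,526.60 (≈ $20.6694 each)
After Purchase 4: 338 on hand, pool $7,132.70 (≈ $21.1027 each)
After Purchase 5: 643 on hand, pool $13,903.70 (≈ $21.6232 each)
Sale 1, sell 531: 531/643 × $13,903.70 → $11,481.90
Sale 2, sell 68: 68/112 × $2,421.80 → $1,470.37
Total COGS = $11,481.90 + $1,470.37 = $12,952.27
Ending inventory (cost pool remaining) = $951.43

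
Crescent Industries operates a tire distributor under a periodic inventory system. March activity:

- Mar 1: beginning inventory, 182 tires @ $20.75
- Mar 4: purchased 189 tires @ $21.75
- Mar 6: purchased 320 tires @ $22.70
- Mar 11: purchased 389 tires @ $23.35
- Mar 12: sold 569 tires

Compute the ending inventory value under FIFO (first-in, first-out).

Ending inventory = $11,852.55

Mar 12, 569 sold [FIFO — oldest first]: 182 @ $20.75 + 189 @ $21.75 + 198 @ $22.70 = $12,381.85
Ending inventory: 122 @ $22.70 + 389 @ $23.35 = $11,852.55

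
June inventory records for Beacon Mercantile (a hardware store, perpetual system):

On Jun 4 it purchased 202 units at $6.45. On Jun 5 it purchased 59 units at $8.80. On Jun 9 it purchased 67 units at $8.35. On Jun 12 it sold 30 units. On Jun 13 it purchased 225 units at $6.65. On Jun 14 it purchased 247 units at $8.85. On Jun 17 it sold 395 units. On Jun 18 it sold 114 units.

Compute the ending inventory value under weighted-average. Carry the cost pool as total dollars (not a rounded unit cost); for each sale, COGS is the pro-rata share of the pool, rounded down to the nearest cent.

Ending inventory = $1,981.55

After Jun 4: 202 on hand, pool $1,302.90 (≈ $6.4500 each)
After Jun 5: 261 on hand, pool $1,822.10 (≈ $6.9812 each)
After Jun 9: 328 on hand, pool $2,381.55 (≈ $7.2608 each)
Jun 12, sell 30: 30/328 × $2,381.55 → $217.82
After Jun 13: 523 on hand, pool $3,659.98 (≈ $6.9980 each)
After Jun 14: 770 on hand, pool $5,845.93 (≈ $7.5921 each)
Jun 17, sell 395: 395/770 × $5,845.93 → $2,998.88
Jun 18, sell 114: 114/375 × $2,847.05 → $865.50
Total COGS = $217.82 + $2,998.88 + $865.50 = $4,082.20
Ending inventory (cost pool remaining) = $1,981.55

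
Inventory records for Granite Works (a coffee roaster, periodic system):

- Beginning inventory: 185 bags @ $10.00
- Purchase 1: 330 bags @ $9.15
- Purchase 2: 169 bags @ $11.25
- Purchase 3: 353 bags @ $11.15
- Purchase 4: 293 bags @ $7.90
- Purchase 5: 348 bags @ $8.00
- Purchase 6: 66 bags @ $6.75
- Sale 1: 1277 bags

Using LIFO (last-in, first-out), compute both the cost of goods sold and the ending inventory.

COGS = $11,820.60; ending inventory = $4,430.30

Sale 1 (1277) [LIFO — newest first]: 66 @ $6.75 + 348 @ $8.00 + 293 @ $7.90 + 353 @ $11.15 + 169 @ $11.25 + 48 @ $9.15 = $11,820.60
Ending inventory: 185 @ $10.00 + 282 @ $9.15 = $4,430.30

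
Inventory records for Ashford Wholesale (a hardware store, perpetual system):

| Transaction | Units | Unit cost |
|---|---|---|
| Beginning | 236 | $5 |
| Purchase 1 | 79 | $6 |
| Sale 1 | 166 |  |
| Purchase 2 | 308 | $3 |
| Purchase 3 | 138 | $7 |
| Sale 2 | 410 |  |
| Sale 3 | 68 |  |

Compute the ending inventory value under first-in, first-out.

Sale 1 (166) [FIFO — oldest first]: 166 @ $5 = $830
Sale 2 (410) [FIFO — oldest first]: 70 @ $5 + 79 @ $6 + 261 @ $3 = $1,607
Sale 3 (68) [FIFO — oldest first]: 47 @ $3 + 21 @ $7 = $288
Total COGS = $830 + $1,607 + $288 = $2,725
Ending inventory: 117 @ $7 = $819
Check: goods available $3,544 = COGS $2,725 + ending $819

Ending inventory = $819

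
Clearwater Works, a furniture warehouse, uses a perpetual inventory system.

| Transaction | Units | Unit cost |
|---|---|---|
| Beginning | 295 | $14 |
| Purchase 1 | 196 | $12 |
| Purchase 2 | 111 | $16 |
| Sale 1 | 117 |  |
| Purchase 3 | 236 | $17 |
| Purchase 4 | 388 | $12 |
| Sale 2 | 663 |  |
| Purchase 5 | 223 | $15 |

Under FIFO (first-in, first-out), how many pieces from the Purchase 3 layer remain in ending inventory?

Sale 1 (117) [FIFO — oldest first]: 117 @ $14 = $1,638
Sale 2 (663) [FIFO — oldest first]: 178 @ $14 + 196 @ $12 + 111 @ $16 + 178 @ $17 = $9,646
Total COGS = $1,638 + $9,646 = $11,284
Ending inventory: 58 @ $17 + 388 @ $12 + 223 @ $15 = $8,987
Check: goods available $20,271 = COGS $11,284 + ending $8,987

58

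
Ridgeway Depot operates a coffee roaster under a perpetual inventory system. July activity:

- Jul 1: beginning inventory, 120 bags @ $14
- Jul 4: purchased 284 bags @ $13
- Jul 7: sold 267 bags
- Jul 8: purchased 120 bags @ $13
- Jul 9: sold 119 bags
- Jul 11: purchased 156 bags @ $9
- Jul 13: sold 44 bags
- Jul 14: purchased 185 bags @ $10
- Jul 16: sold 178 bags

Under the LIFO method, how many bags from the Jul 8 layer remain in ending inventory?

1

Jul 7, 267 sold [LIFO — newest first]: 267 @ $13 = $3,471
Jul 9, 119 sold [LIFO — newest first]: 119 @ $13 = $1,547
Jul 13, 44 sold [LIFO — newest first]: 44 @ $9 = $396
Jul 16, 178 sold [LIFO — newest first]: 178 @ $10 = $1,780
Total COGS = $3,471 + $1,547 + $396 + $1,780 = $7,194
Ending inventory: 120 @ $14 + 17 @ $13 + 1 @ $13 + 112 @ $9 + 7 @ $10 = $2,992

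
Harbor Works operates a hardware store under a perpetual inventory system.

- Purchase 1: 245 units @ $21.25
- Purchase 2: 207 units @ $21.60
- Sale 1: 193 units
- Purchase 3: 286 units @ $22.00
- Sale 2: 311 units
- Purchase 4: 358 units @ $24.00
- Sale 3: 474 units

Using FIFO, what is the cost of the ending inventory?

Ending inventory = $2,832.00

Sale 1 (193) [FIFO — oldest first]: 193 @ $21.25 = $4,101.25
Sale 2 (311) [FIFO — oldest first]: 52 @ $21.25 + 207 @ $21.60 + 52 @ $22.00 = $6,720.20
Sale 3 (474) [FIFO — oldest first]: 234 @ $22.00 + 240 @ $24.00 = $10,908.00
Total COGS = $4,101.25 + $6,720.20 + $10,908.00 = $21,729.45
Ending inventory: 118 @ $24.00 = $2,832.00
Check: goods available $24,561.45 = COGS $21,729.45 + ending $2,832.00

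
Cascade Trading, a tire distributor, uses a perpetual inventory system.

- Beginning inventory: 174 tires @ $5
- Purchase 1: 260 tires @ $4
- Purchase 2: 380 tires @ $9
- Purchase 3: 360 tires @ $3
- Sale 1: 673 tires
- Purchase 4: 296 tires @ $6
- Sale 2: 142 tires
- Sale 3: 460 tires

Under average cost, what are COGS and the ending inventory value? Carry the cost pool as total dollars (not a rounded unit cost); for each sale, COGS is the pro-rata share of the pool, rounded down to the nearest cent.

COGS = $7,082.19; ending inventory = $1,103.81

After Beginning: 174 on hand, pool $870.00 (≈ $5.0000 each)
After Purchase 1: 434 on hand, pool $1,910.00 (≈ $4.4009 each)
After Purchase 2: 814 on hand, pool $5,330.00 (≈ $6.5479 each)
After Purchase 3: 1174 on hand, pool $6,410.00 (≈ $5.4600 each)
Sale 1, sell 673: 673/1174 × $6,410.00 → $3,674.55
After Purchase 4: 797 on hand, pool $4,511.45 (≈ $5.6605 each)
Sale 2, sell 142: 142/797 × $4,511.45 → $803.79
Sale 3, sell 460: 460/655 × $3,707.66 → $2,603.85
Total COGS = $3,674.55 + $803.79 + $2,603.85 = $7,082.19
Ending inventory (cost pool remaining) = $1,103.81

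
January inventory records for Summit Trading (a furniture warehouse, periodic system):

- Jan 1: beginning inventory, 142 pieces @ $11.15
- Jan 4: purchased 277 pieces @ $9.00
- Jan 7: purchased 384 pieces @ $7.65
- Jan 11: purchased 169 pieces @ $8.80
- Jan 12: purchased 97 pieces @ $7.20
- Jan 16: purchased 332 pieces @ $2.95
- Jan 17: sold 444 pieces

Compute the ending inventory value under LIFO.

Jan 17, 444 sold [LIFO — newest first]: 332 @ $2.95 + 97 @ $7.20 + 15 @ $8.80 = $1,809.80
Ending inventory: 142 @ $11.15 + 277 @ $9.00 + 384 @ $7.65 + 154 @ $8.80 = $8,369.10
Check: goods available $10,178.90 = COGS $1,809.80 + ending $8,369.10

Ending inventory = $8,369.10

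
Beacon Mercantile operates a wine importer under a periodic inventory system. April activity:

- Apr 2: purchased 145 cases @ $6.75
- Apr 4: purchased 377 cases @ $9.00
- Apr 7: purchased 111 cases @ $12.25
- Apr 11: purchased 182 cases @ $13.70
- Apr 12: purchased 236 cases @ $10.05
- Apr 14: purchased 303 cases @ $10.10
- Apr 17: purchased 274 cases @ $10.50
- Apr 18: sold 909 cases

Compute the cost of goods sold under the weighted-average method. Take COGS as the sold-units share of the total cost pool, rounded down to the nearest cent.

Apr 18, sell 909: 909/1628 × $16,534.00 → $9,231.82
Ending inventory (cost pool remaining) = $7,302.18
Check: goods available $16,534.00 = COGS $9,231.82 + ending $7,302.18

COGS = $9,231.82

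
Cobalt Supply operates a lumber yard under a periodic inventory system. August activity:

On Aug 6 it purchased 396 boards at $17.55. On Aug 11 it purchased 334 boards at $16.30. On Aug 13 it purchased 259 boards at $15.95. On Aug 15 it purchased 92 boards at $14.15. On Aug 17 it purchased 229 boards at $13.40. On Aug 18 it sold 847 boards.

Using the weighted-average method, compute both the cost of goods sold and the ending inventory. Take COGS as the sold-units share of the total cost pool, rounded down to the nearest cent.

Aug 18, sell 847: 847/1310 × $20,895.45 → $13,510.26
Ending inventory (cost pool remaining) = $7,385.19

COGS = $13,510.26; ending inventory = $7,385.19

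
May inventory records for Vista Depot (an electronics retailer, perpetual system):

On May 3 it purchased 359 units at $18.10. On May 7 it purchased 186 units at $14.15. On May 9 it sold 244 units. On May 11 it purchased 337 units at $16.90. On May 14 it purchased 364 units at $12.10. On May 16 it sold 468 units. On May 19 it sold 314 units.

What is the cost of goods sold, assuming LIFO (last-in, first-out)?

May 9, 244 sold [LIFO — newest first]: 186 @ $14.15 + 58 @ $18.10 = $3,681.70
May 16, 468 sold [LIFO — newest first]: 364 @ $12.10 + 104 @ $16.90 = $6,162.00
May 19, 314 sold [LIFO — newest first]: 233 @ $16.90 + 81 @ $18.10 = $5,403.80
Total COGS = $3,681.70 + $6,162.00 + $5,403.80 = $15,247.50
Ending inventory: 220 @ $18.10 = $3,982.00

COGS = $15,247.50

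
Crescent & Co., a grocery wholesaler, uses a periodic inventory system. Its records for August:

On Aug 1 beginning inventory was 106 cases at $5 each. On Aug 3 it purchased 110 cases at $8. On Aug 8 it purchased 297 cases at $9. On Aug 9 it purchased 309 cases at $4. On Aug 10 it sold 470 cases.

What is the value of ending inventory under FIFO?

Ending inventory = $1,623

Aug 10, 470 sold [FIFO — oldest first]: 106 @ $5 + 110 @ $8 + 254 @ $9 = $3,696
Ending inventory: 43 @ $9 + 309 @ $4 = $1,623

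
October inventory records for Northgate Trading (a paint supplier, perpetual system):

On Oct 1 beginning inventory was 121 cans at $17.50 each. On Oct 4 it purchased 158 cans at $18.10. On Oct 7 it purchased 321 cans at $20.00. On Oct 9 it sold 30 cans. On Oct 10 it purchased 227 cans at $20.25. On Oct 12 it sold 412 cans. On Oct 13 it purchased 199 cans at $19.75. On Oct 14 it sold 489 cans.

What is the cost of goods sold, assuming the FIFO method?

COGS = $18,048.05

Oct 9, 30 sold [FIFO — oldest first]: 30 @ $17.50 = $525.00
Oct 12, 412 sold [FIFO — oldest first]: 91 @ $17.50 + 158 @ $18.10 + 163 @ $20.00 = $7,712.30
Oct 14, 489 sold [FIFO — oldest first]: 158 @ $20.00 + 227 @ $20.25 + 104 @ $19.75 = $9,810.75
Total COGS = $525.00 + $7,712.30 + $9,810.75 = $18,048.05
Ending inventory: 95 @ $19.75 = $1,876.25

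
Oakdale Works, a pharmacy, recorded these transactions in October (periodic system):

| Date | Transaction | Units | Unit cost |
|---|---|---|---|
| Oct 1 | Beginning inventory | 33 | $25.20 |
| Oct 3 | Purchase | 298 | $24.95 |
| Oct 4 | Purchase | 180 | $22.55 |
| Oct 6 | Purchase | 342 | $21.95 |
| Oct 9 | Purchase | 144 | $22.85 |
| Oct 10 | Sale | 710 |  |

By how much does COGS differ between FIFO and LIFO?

FIFO COGS: 33 @ $25.20 + 298 @ $24.95 + 180 @ $22.55 + 199 @ $21.95 = $16,693.75
LIFO COGS: 144 @ $22.85 + 342 @ $21.95 + 180 @ $22.55 + 44 @ $24.95 = $15,954.10
Difference = |$16,693.75 − $15,954.10| = $739.65

$739.65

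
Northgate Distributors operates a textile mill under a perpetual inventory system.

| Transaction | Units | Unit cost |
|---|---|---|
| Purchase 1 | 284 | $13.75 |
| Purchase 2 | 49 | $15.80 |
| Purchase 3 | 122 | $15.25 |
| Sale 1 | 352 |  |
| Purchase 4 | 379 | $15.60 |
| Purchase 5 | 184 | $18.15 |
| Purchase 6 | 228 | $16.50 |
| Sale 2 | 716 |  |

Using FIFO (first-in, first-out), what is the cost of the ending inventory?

Sale 1 (352) [FIFO — oldest first]: 284 @ $13.75 + 49 @ $15.80 + 19 @ $15.25 = $4,968.95
Sale 2 (716) [FIFO — oldest first]: 103 @ $15.25 + 379 @ $15.60 + 184 @ $18.15 + 50 @ $16.50 = $11,647.75
Total COGS = $4,968.95 + $11,647.75 = $16,616.70
Ending inventory: 178 @ $16.50 = $2,937.00

Ending inventory = $2,937.00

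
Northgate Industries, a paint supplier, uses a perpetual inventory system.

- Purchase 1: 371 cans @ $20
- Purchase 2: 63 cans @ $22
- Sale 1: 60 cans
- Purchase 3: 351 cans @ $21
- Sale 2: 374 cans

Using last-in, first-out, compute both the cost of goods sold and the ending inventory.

COGS = $9,157; ending inventory = $7,020

Sale 1 (60) [LIFO — newest first]: 60 @ $22 = $1,320
Sale 2 (374) [LIFO — newest first]: 351 @ $21 + 3 @ $22 + 20 @ $20 = $7,837
Total COGS = $1,320 + $7,837 = $9,157
Ending inventory: 351 @ $20 = $7,020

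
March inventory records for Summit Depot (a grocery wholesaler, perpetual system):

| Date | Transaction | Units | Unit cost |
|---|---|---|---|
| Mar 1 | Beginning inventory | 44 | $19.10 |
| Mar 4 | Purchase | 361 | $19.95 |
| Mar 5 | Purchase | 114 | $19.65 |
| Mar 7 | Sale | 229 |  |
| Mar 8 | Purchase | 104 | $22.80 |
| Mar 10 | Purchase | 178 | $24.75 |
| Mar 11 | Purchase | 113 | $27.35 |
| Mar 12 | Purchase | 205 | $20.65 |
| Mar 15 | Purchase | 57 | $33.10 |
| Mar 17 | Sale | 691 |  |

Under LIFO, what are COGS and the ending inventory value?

Mar 7, 229 sold [LIFO — newest first]: 114 @ $19.65 + 115 @ $19.95 = $4,534.35
Mar 17, 691 sold [LIFO — newest first]: 57 @ $33.10 + 205 @ $20.65 + 113 @ $27.35 + 178 @ $24.75 + 104 @ $22.80 + 34 @ $19.95 = $16,665.50
Total COGS = $4,534.35 + $16,665.50 = $21,199.85
Ending inventory: 44 @ $19.10 + 212 @ $19.95 = $5,069.80

COGS = $21,199.85; ending inventory = $5,069.80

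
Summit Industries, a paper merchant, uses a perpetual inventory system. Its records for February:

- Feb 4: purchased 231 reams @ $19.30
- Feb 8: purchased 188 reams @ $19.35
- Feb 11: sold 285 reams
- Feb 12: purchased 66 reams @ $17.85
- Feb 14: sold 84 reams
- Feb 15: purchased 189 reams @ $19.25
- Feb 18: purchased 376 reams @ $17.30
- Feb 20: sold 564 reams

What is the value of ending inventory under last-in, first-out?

Feb 11, 285 sold [LIFO — newest first]: 188 @ $19.35 + 97 @ $19.30 = $5,509.90
Feb 14, 84 sold [LIFO — newest first]: 66 @ $17.85 + 18 @ $19.30 = $1,525.50
Feb 20, 564 sold [LIFO — newest first]: 376 @ $17.30 + 188 @ $19.25 = $10,123.80
Total COGS = $5,509.90 + $1,525.50 + $10,123.80 = $17,159.20
Ending inventory: 116 @ $19.30 + 1 @ $19.25 = $2,258.05

Ending inventory = $2,258.05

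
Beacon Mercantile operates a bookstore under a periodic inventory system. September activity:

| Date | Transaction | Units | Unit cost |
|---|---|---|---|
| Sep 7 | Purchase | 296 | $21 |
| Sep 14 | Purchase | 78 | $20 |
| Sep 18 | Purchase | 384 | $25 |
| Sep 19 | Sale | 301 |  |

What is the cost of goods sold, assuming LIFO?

Sep 19, 301 sold [LIFO — newest first]: 301 @ $25 = $7,525
Ending inventory: 296 @ $21 + 78 @ $20 + 83 @ $25 = $9,851
Check: goods available $17,376 = COGS $7,525 + ending $9,851

COGS = $7,525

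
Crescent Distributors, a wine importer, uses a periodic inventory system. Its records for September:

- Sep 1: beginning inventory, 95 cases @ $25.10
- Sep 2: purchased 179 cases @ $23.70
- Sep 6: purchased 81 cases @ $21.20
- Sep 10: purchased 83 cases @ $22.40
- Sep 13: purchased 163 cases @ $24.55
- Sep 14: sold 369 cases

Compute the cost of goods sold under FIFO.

Sep 14, 369 sold [FIFO — oldest first]: 95 @ $25.10 + 179 @ $23.70 + 81 @ $21.20 + 14 @ $22.40 = $8,657.60
Ending inventory: 69 @ $22.40 + 163 @ $24.55 = $5,547.25

COGS = $8,657.60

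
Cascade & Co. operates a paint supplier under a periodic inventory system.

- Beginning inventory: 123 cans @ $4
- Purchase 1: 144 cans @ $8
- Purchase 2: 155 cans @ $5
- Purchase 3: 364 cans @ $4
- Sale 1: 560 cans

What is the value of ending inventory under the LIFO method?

Sale 1 (560) [LIFO — newest first]: 364 @ $4 + 155 @ $5 + 41 @ $8 = $2,559
Ending inventory: 123 @ $4 + 103 @ $8 = $1,316
Check: goods available $3,875 = COGS $2,559 + ending $1,316

Ending inventory = $1,316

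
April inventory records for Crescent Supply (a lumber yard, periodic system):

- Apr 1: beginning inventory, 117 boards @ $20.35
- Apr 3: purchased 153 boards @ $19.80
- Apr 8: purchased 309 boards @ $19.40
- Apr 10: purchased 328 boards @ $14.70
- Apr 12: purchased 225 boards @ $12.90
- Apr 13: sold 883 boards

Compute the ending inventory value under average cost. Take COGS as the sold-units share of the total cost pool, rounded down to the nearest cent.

Apr 13, sell 883: 883/1132 × $19,129.05 → $14,921.33
Ending inventory (cost pool remaining) = $4,207.72

Ending inventory = $4,207.72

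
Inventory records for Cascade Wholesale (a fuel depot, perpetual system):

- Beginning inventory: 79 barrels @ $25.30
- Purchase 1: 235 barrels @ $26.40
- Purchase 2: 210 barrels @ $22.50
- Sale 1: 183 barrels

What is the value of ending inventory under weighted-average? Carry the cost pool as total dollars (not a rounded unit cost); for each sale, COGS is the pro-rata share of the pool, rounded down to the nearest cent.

Ending inventory = $8,412.88

After Beginning: 79 on hand, pool $1,998.70 (≈ $25.3000 each)
After Purchase 1: 314 on hand, pool $8,202.70 (≈ $26.1232 each)
After Purchase 2: 524 on hand, pool $12,927.70 (≈ $24.6712 each)
Sale 1, sell 183: 183/524 × $12,927.70 → $4,514.82
Ending inventory (cost pool remaining) = $8,412.88
Check: goods available $12,927.70 = COGS $4,514.82 + ending $8,412.88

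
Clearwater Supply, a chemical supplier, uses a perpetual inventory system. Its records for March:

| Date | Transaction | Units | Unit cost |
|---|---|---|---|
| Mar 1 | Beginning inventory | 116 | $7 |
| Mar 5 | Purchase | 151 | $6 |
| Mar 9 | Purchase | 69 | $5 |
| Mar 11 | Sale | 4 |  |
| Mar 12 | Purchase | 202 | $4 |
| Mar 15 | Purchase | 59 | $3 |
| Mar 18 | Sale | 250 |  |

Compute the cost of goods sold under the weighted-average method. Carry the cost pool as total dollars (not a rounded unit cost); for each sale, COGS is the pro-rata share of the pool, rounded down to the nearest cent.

COGS = $1,299.19

After Mar 1: 116 on hand, pool $812.00 (≈ $7.0000 each)
After Mar 5: 267 on hand, pool $1,718.00 (≈ $6.4345 each)
After Mar 9: 336 on hand, pool $2,063.00 (≈ $6.1399 each)
Mar 11, sell 4: 4/336 × $2,063.00 → $24.55
After Mar 12: 534 on hand, pool $2,846.45 (≈ $5.3304 each)
After Mar 15: 593 on hand, pool $3,023.45 (≈ $5.0986 each)
Mar 18, sell 250: 250/593 × $3,023.45 → $1,274.64
Total COGS = $24.55 + $1,274.64 = $1,299.19
Ending inventory (cost pool remaining) = $1,748.81
Check: goods available $3,048.00 = COGS $1,299.19 + ending $1,748.81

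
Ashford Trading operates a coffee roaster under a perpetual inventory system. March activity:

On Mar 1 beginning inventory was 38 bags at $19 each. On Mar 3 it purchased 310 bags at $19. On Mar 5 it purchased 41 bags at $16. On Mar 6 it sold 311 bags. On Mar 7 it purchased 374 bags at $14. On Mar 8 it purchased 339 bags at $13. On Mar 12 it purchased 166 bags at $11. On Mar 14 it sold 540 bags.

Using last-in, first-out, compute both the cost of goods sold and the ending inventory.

Mar 6, 311 sold [LIFO — newest first]: 41 @ $16 + 270 @ $19 = $5,786
Mar 14, 540 sold [LIFO — newest first]: 166 @ $11 + 339 @ $13 + 35 @ $14 = $6,723
Total COGS = $5,786 + $6,723 = $12,509
Ending inventory: 38 @ $19 + 40 @ $19 + 339 @ $14 = $6,228

COGS = $12,509; ending inventory = $6,228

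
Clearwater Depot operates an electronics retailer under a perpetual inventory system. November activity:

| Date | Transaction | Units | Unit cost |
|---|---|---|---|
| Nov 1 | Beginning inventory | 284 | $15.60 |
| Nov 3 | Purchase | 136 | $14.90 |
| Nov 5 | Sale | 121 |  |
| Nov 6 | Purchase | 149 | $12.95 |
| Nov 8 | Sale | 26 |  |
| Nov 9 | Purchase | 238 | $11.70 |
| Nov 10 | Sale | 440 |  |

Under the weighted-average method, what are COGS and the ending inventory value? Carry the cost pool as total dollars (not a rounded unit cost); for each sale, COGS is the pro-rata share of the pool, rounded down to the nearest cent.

COGS = $8,193.60; ending inventory = $2,977.35

After Nov 1: 284 on hand, pool $4,430.40 (≈ $15.6000 each)
After Nov 3: 420 on hand, pool $6,456.80 (≈ $15.3733 each)
Nov 5, sell 121: 121/420 × $6,456.80 → $1,860.17
After Nov 6: 448 on hand, pool $6,526.18 (≈ $14.5674 each)
Nov 8, sell 26: 26/448 × $6,526.18 → $378.75
After Nov 9: 660 on hand, pool $8,932.03 (≈ $13.5334 each)
Nov 10, sell 440: 440/660 × $8,932.03 → $5,954.68
Total COGS = $1,860.17 + $378.75 + $5,954.68 = $8,193.60
Ending inventory (cost pool remaining) = $2,977.35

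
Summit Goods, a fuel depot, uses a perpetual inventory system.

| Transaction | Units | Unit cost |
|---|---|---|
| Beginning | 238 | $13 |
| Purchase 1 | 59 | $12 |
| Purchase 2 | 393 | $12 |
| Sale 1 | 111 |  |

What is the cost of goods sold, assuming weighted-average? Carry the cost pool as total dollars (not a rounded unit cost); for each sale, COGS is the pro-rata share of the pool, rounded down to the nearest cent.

After Beginning: 238 on hand, pool $3,094.00 (≈ $13.0000 each)
After Purchase 1: 297 on hand, pool $3,802.00 (≈ $12.8013 each)
After Purchase 2: 690 on hand, pool $8,518.00 (≈ $12.3449 each)
Sale 1, sell 111: 111/690 × $8,518.00 → $1,370.28
Ending inventory (cost pool remaining) = $7,147.72

COGS = $1,370.28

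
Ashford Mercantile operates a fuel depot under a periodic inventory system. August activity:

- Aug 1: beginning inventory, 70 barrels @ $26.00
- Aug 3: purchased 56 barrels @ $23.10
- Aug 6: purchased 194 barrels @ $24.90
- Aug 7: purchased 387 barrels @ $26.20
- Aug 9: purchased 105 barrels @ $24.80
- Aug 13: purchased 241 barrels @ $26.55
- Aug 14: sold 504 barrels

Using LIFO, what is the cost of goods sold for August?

COGS = $13,142.15

Aug 14, 504 sold [LIFO — newest first]: 241 @ $26.55 + 105 @ $24.80 + 158 @ $26.20 = $13,142.15
Ending inventory: 70 @ $26.00 + 56 @ $23.10 + 194 @ $24.90 + 229 @ $26.20 = $13,944.00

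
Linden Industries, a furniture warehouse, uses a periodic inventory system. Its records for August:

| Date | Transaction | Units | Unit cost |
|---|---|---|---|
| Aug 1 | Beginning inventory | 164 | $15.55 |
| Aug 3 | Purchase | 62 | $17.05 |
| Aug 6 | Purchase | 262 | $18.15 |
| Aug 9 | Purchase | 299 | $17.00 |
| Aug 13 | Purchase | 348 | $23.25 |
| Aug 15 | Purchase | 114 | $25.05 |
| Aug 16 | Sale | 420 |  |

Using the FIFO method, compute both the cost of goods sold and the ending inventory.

COGS = $7,128.40; ending inventory = $17,263.90

Aug 16, 420 sold [FIFO — oldest first]: 164 @ $15.55 + 62 @ $17.05 + 194 @ $18.15 = $7,128.40
Ending inventory: 68 @ $18.15 + 299 @ $17.00 + 348 @ $23.25 + 114 @ $25.05 = $17,263.90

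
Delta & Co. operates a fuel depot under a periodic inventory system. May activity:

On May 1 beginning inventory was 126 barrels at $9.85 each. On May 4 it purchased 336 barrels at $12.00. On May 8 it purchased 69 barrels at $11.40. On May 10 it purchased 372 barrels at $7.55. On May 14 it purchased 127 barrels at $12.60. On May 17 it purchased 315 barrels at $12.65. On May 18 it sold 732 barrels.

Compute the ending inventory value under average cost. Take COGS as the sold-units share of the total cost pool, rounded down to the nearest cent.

May 18, sell 732: 732/1345 × $14,453.25 → $7,866.00
Ending inventory (cost pool remaining) = $6,587.25

Ending inventory = $6,587.25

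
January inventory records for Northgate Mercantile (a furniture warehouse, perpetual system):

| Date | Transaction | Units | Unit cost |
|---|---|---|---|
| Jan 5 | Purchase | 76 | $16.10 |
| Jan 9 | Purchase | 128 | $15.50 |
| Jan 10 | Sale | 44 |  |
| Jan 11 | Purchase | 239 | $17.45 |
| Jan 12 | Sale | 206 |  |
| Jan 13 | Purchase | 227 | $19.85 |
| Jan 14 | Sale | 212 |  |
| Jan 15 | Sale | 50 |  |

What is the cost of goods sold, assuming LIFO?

COGS = $9,389.50

Jan 10, 44 sold [LIFO — newest first]: 44 @ $15.50 = $682.00
Jan 12, 206 sold [LIFO — newest first]: 206 @ $17.45 = $3,594.70
Jan 14, 212 sold [LIFO — newest first]: 212 @ $19.85 = $4,208.20
Jan 15, 50 sold [LIFO — newest first]: 15 @ $19.85 + 33 @ $17.45 + 2 @ $15.50 = $904.60
Total COGS = $682.00 + $3,594.70 + $4,208.20 + $904.60 = $9,389.50
Ending inventory: 76 @ $16.10 + 82 @ $15.50 = $2,494.60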